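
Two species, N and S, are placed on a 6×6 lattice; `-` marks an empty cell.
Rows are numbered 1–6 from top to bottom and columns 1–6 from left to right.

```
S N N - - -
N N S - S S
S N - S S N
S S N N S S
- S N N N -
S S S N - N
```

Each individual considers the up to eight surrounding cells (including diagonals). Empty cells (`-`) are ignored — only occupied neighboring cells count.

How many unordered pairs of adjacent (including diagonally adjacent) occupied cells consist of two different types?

32

Scan each occupied cell's neighbors to the right and below (and the two forward diagonals) so each pair is counted once.
Row 1: S(1,1)–N(1,2)≠ S(1,1)–N(2,1)≠ S(1,1)–N(2,2)≠ N(1,2)–N(1,3)= N(1,2)–N(2,2)= N(1,2)–S(2,3)≠ N(1,2)–N(2,1)= N(1,3)–S(2,3)≠ N(1,3)–N(2,2)=  → 5/9 unlike.
Row 2: N(2,1)–N(2,2)= N(2,1)–S(3,1)≠ N(2,1)–N(3,2)= N(2,2)–S(2,3)≠ N(2,2)–N(3,2)= N(2,2)–S(3,1)≠ S(2,3)–S(3,4)= S(2,3)–N(3,2)≠ S(2,5)–S(2,6)= S(2,5)–S(3,5)= S(2,5)–N(3,6)≠ S(2,5)–S(3,4)= S(2,6)–N(3,6)≠ S(2,6)–S(3,5)=  → 6/14 unlike.
Row 3: S(3,1)–N(3,2)≠ S(3,1)–S(4,1)= S(3,1)–S(4,2)= N(3,2)–S(4,2)≠ N(3,2)–N(4,3)= N(3,2)–S(4,1)≠ S(3,4)–S(3,5)= S(3,4)–N(4,4)≠ S(3,4)–S(4,5)= S(3,4)–N(4,3)≠ S(3,5)–N(3,6)≠ S(3,5)–S(4,5)= S(3,5)–S(4,6)= S(3,5)–N(4,4)≠ N(3,6)–S(4,6)≠ N(3,6)–S(4,5)≠  → 9/16 unlike.
Row 4: S(4,1)–S(4,2)= S(4,1)–S(5,2)= S(4,2)–N(4,3)≠ S(4,2)–S(5,2)= S(4,2)–N(5,3)≠ N(4,3)–N(4,4)= N(4,3)–N(5,3)= N(4,3)–N(5,4)= N(4,3)–S(5,2)≠ N(4,4)–S(4,5)≠ N(4,4)–N(5,4)= N(4,4)–N(5,5)= N(4,4)–N(5,3)= S(4,5)–S(4,6)= S(4,5)–N(5,5)≠ S(4,5)–N(5,4)≠ S(4,6)–N(5,5)≠  → 7/17 unlike.
Row 5: S(5,2)–N(5,3)≠ S(5,2)–S(6,2)= S(5,2)–S(6,3)= S(5,2)–S(6,1)= N(5,3)–N(5,4)= N(5,3)–S(6,3)≠ N(5,3)–N(6,4)= N(5,3)–S(6,2)≠ N(5,4)–N(5,5)= N(5,4)–N(6,4)= N(5,4)–S(6,3)≠ N(5,5)–N(6,6)= N(5,5)–N(6,4)=  → 4/13 unlike.
Row 6: S(6,1)–S(6,2)= S(6,2)–S(6,3)= S(6,3)–N(6,4)≠  → 1/3 unlike.
Total adjacent occupied pairs: 72; unlike-type pairs: 32.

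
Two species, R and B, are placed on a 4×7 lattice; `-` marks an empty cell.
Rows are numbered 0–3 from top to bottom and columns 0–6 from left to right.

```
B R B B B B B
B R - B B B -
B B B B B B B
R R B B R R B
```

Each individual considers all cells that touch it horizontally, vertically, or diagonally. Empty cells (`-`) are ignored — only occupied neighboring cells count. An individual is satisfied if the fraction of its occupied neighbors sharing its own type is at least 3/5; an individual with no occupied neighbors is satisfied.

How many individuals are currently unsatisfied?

10

(0,0)B 1/3 not
(0,1)R 1/4 not
(0,2)B 2/4 not
(0,3)B 4/4 satisfied
(0,4)B 5/5 satisfied
(0,5)B 4/4 satisfied
(0,6)B 2/2 satisfied
(1,0)B 3/5 satisfied
(1,1)R 1/7 not
(1,3)B 7/7 satisfied
(1,4)B 8/8 satisfied
(1,5)B 7/7 satisfied
(2,0)B 2/5 not
(2,1)B 4/7 not
(2,2)B 5/7 satisfied
(2,3)B 6/7 satisfied
(2,4)B 6/8 satisfied
(2,5)B 5/7 satisfied
(2,6)B 3/4 satisfied
(3,0)R 1/3 not
(3,1)R 1/5 not
(3,2)B 4/5 satisfied
(3,3)B 4/5 satisfied
(3,4)R 1/5 not
(3,5)R 1/5 not
(3,6)B 2/3 satisfied
Unsatisfied: (0,0), (0,1), (0,2), (1,1), (2,0), (2,1), (3,0), (3,1), (3,4), (3,5) — 10 in total.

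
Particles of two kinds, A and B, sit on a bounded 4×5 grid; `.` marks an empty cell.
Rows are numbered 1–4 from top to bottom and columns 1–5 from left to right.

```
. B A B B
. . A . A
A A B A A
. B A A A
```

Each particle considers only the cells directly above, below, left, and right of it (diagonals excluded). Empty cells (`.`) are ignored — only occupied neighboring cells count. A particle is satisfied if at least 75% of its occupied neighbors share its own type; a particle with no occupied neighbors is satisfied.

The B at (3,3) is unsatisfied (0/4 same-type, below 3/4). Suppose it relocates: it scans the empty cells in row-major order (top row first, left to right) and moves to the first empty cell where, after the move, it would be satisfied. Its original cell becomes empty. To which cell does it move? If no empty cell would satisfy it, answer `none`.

(1,1)

Vacating (3,3). Empty cells in order:
  (1,1): 1/1 same-type → satisfied — stop here.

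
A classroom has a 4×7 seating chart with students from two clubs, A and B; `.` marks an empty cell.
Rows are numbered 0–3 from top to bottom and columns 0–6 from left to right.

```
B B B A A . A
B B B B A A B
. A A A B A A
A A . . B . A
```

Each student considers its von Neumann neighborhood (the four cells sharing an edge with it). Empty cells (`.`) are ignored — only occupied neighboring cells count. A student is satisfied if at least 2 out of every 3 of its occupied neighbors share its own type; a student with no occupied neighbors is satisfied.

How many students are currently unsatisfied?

(0,0)B 2/2 ✓
(0,1)B 3/3 ✓
(0,2)B 2/3 ✓
(0,3)A 1/3 ✗
(0,4)A 2/2 ✓
(0,6)A 0/1 ✗
(1,0)B 2/2 ✓
(1,1)B 3/4 ✓
(1,2)B 3/4 ✓
(1,3)B 1/4 ✗
(1,4)A 2/4 ✗
(1,5)A 2/3 ✓
(1,6)B 0/3 ✗
(2,1)A 2/3 ✓
(2,2)A 2/3 ✓
(2,3)A 1/3 ✗
(2,4)B 1/4 ✗
(2,5)A 2/3 ✓
(2,6)A 2/3 ✓
(3,0)A 1/1 ✓
(3,1)A 2/2 ✓
(3,4)B 1/1 ✓
(3,6)A 1/1 ✓
Unsatisfied: (0,3), (0,6), (1,3), (1,4), (1,6), (2,3), (2,4) — 7 in total.

7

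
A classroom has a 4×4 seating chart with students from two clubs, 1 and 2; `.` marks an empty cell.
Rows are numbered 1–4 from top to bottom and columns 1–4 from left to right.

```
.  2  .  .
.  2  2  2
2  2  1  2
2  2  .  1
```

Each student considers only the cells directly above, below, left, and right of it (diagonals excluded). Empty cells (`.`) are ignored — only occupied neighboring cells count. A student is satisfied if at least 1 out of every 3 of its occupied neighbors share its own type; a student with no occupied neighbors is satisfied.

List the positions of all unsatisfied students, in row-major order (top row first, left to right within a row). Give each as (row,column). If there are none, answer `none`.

Row 1: (1,2)2 1/1 ok
Row 2: (2,2)2 3/3 ok · (2,3)2 2/3 ok · (2,4)2 2/2 ok
Row 3: (3,1)2 2/2 ok · (3,2)2 3/4 ok · (3,3)1 0/3 unhappy · (3,4)2 1/3 ok
Row 4: (4,1)2 2/2 ok · (4,2)2 2/2 ok · (4,4)1 0/1 unhappy

(3,3), (4,4)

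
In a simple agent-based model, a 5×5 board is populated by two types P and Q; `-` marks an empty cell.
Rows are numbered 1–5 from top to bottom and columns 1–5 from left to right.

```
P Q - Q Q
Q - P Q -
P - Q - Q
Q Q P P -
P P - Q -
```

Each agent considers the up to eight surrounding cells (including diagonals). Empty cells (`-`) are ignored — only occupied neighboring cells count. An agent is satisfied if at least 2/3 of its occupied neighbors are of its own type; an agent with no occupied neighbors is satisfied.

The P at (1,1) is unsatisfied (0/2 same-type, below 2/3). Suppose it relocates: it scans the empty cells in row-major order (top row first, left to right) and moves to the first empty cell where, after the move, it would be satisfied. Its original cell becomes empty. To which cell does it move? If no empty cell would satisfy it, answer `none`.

none

Vacating (1,1). Empty cells in order:
  (1,3): 1/4 same-type → still unsatisfied.
  (2,2): 2/5 same-type → still unsatisfied.
  (2,5): 0/4 same-type → still unsatisfied.
  (3,2): 3/7 same-type → still unsatisfied.
  (3,4): 3/6 same-type → still unsatisfied.
  (4,5): 1/3 same-type → still unsatisfied.
  (5,3): 3/5 same-type → still unsatisfied.
  (5,5): 1/2 same-type → still unsatisfied.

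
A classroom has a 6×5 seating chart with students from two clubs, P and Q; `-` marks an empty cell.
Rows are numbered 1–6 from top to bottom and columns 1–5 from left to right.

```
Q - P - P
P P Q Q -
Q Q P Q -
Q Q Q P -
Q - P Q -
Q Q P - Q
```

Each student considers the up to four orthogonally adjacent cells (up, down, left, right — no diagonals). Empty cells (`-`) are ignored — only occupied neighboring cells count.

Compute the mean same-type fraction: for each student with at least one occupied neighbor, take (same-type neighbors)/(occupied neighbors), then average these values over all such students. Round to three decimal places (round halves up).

0.450

(1,1)Q 0/1
(1,3)P 0/1
(1,5)P — no occupied neighbors
(2,1)P 1/3
(2,2)P 1/3
(2,3)Q 1/4
(2,4)Q 2/2
(3,1)Q 2/3
(3,2)Q 2/4
(3,3)P 0/4
(3,4)Q 1/3
(4,1)Q 3/3
(4,2)Q 3/3
(4,3)Q 1/4
(4,4)P 0/3
(5,1)Q 2/2
(5,3)P 1/3
(5,4)Q 0/2
(6,1)Q 2/2
(6,2)Q 1/2
(6,3)P 1/2
(6,5)Q — no occupied neighbors
Sum over 20 students: 0/1 + 0/1 + 1/3 + 1/3 + 1/4 + 2/2 + 2/3 + 2/4 + 0/4 + 1/3 + 3/3 + 3/3 + 1/4 + 0/3 + 2/2 + 1/3 + 0/2 + 2/2 + 1/2 + 1/2 = 9; mean = 9 ÷ 20 = 9/20 = 0.45 → 0.450.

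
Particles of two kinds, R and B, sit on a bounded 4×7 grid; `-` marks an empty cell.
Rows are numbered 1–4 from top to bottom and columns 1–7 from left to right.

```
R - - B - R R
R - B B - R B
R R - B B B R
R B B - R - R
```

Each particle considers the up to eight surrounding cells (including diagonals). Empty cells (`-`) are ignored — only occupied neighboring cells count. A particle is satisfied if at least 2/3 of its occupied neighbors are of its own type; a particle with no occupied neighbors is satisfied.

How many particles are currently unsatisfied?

(1,1)R 1/1 ok
(1,4)B 2/2 ok
(1,6)R 2/3 ok
(1,7)R 2/3 ok
(2,1)R 3/3 ok
(2,3)B 3/4 ok
(2,4)B 4/4 ok
(2,6)R 3/6 unhappy
(2,7)B 1/5 unhappy
(3,1)R 3/4 ok
(3,2)R 3/6 unhappy
(3,4)B 4/5 ok
(3,5)B 3/5 unhappy
(3,6)B 2/6 unhappy
(3,7)R 2/4 unhappy
(4,1)R 2/3 ok
(4,2)B 1/4 unhappy
(4,3)B 2/3 ok
(4,5)R 0/3 unhappy
(4,7)R 1/2 unhappy
Unsatisfied: (2,6), (2,7), (3,2), (3,5), (3,6), (3,7), (4,2), (4,5), (4,7) — 9 in total.

9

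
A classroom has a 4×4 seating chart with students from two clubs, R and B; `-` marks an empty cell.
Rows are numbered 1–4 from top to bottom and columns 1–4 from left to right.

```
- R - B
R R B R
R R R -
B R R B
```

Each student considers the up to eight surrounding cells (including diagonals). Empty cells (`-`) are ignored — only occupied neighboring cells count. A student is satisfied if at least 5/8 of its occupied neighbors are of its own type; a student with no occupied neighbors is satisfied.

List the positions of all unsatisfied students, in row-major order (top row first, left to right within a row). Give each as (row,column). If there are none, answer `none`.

(1,4), (2,3), (2,4), (4,1), (4,4)

Row 1: (1,2)R 2/3 ✓ · (1,4)B 1/2 ✗
Row 2: (2,1)R 4/4 ✓ · (2,2)R 5/6 ✓ · (2,3)B 1/6 ✗ · (2,4)R 1/3 ✗
Row 3: (3,1)R 4/5 ✓ · (3,2)R 6/8 ✓ · (3,3)R 5/7 ✓
Row 4: (4,1)B 0/3 ✗ · (4,2)R 4/5 ✓ · (4,3)R 3/4 ✓ · (4,4)B 0/2 ✗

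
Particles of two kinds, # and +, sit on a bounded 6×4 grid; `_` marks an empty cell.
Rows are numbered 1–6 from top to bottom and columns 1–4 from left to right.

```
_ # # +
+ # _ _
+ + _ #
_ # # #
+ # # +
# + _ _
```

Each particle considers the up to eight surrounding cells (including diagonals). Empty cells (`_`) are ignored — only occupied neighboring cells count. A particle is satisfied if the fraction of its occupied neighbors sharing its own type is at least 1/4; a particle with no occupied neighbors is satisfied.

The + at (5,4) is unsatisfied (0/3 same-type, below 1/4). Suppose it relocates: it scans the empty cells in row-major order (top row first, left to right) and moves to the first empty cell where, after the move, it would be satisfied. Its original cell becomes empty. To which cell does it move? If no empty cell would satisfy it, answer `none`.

(1,1)

Vacating (5,4). Empty cells in order:
  (1,1): 1/3 same-type → satisfied — stop here.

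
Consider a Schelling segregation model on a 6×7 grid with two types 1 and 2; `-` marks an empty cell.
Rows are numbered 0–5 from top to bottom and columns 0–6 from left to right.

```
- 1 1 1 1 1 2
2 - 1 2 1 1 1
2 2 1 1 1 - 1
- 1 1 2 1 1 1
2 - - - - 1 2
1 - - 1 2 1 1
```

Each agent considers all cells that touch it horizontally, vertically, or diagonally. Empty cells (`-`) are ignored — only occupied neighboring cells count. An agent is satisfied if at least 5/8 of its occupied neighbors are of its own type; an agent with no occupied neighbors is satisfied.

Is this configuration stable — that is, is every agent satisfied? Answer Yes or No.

No

(0,1)1 2/3 ok
(0,2)1 3/4 ok
(0,3)1 4/5 ok
(0,4)1 4/5 ok
(0,5)1 4/5 ok
(0,6)2 0/3 unhappy
(1,0)2 2/3 ok
(1,2)1 5/7 ok
(1,3)2 0/8 unhappy
(1,4)1 6/7 ok
(1,5)1 6/7 ok
(1,6)1 3/4 ok
(2,0)2 2/3 ok
(2,1)2 2/6 unhappy
(2,2)1 4/7 unhappy
(2,3)1 6/8 ok
(2,4)1 5/7 ok
(2,6)1 4/4 ok
(3,1)1 2/5 unhappy
(3,2)1 3/5 unhappy
(3,3)2 0/5 unhappy
(3,4)1 4/5 ok
(3,5)1 5/6 ok
(3,6)1 3/4 ok
(4,0)2 0/2 unhappy
(4,5)1 5/7 ok
(4,6)2 0/5 unhappy
(5,0)1 0/1 unhappy
(5,3)1 0/1 unhappy
(5,4)2 0/3 unhappy
(5,5)1 2/4 unhappy
(5,6)1 2/3 ok
For instance (0,6) has only 0/3 same-type neighbors, below 5/8.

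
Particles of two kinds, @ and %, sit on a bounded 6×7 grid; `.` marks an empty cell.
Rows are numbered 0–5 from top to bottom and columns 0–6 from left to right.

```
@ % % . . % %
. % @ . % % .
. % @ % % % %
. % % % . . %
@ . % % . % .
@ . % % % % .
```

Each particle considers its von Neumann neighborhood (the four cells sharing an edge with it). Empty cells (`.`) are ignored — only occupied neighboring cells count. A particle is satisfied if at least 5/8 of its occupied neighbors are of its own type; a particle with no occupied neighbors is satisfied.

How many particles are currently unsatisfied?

4

Row 0: (0,0)@ 0/1 not · (0,1)% 2/3 satisfied · (0,2)% 1/2 not · (0,5)% 2/2 satisfied · (0,6)% 1/1 satisfied
Row 1: (1,1)% 2/3 satisfied · (1,2)@ 1/3 not · (1,4)% 2/2 satisfied · (1,5)% 3/3 satisfied
Row 2: (2,1)% 2/3 satisfied · (2,2)@ 1/4 not · (2,3)% 2/3 satisfied · (2,4)% 3/3 satisfied · (2,5)% 3/3 satisfied · (2,6)% 2/2 satisfied
Row 3: (3,1)% 2/2 satisfied · (3,2)% 3/4 satisfied · (3,3)% 3/3 satisfied · (3,6)% 1/1 satisfied
Row 4: (4,0)@ 1/1 satisfied · (4,2)% 3/3 satisfied · (4,3)% 3/3 satisfied · (4,5)% 1/1 satisfied
Row 5: (5,0)@ 1/1 satisfied · (5,2)% 2/2 satisfied · (5,3)% 3/3 satisfied · (5,4)% 2/2 satisfied · (5,5)% 2/2 satisfied
Unsatisfied: (0,0), (0,2), (1,2), (2,2) — 4 in total.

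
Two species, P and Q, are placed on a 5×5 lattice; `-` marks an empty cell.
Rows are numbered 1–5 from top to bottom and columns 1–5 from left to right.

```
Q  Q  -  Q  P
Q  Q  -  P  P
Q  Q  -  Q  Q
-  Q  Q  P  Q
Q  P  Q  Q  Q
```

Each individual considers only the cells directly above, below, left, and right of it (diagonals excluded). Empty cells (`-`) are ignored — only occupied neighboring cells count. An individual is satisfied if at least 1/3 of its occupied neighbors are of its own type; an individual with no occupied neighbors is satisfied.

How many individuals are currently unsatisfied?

Row 1: (1,1)Q 2/2 satisfied · (1,2)Q 2/2 satisfied · (1,4)Q 0/2 not · (1,5)P 1/2 satisfied
Row 2: (2,1)Q 3/3 satisfied · (2,2)Q 3/3 satisfied · (2,4)P 1/3 satisfied · (2,5)P 2/3 satisfied
Row 3: (3,1)Q 2/2 satisfied · (3,2)Q 3/3 satisfied · (3,4)Q 1/3 satisfied · (3,5)Q 2/3 satisfied
Row 4: (4,2)Q 2/3 satisfied · (4,3)Q 2/3 satisfied · (4,4)P 0/4 not · (4,5)Q 2/3 satisfied
Row 5: (5,1)Q 0/1 not · (5,2)P 0/3 not · (5,3)Q 2/3 satisfied · (5,4)Q 2/3 satisfied · (5,5)Q 2/2 satisfied
Unsatisfied: (1,4), (4,4), (5,1), (5,2) — 4 in total.

4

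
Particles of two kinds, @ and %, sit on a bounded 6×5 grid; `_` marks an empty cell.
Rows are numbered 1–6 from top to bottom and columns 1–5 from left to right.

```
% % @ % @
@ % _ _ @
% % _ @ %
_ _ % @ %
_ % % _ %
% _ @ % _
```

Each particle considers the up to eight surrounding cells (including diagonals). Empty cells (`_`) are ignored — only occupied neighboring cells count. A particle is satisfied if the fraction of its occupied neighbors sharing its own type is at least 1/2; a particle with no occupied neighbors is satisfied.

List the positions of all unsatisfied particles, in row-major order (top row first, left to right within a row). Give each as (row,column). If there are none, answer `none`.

(1,3), (1,4), (2,1), (3,4), (3,5), (4,4), (6,3)

(1,1)% 2/3 ok
(1,2)% 2/4 ok
(1,3)@ 0/3 unhappy
(1,4)% 0/3 unhappy
(1,5)@ 1/2 ok
(2,1)@ 0/5 unhappy
(2,2)% 4/6 ok
(2,5)@ 2/4 ok
(3,1)% 2/3 ok
(3,2)% 3/4 ok
(3,4)@ 2/5 unhappy
(3,5)% 1/4 unhappy
(4,3)% 3/5 ok
(4,4)@ 1/6 unhappy
(4,5)% 2/4 ok
(5,2)% 3/4 ok
(5,3)% 3/5 ok
(5,5)% 2/3 ok
(6,1)% 1/1 ok
(6,3)@ 0/3 unhappy
(6,4)% 2/3 ok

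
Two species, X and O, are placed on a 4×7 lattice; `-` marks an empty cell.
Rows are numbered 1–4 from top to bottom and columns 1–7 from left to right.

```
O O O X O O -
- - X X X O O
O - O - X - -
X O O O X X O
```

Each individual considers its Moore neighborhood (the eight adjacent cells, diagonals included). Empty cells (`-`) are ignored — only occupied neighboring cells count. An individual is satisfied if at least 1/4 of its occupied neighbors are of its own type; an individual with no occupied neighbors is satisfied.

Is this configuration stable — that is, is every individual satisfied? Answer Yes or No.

No

Row 1: (1,1)O 1/1 ✓ · (1,2)O 2/3 ✓ · (1,3)O 1/4 ✓ · (1,4)X 3/5 ✓ · (1,5)O 2/5 ✓ · (1,6)O 3/4 ✓
Row 2: (2,3)X 2/5 ✓ · (2,4)X 4/7 ✓ · (2,5)X 3/6 ✓ · (2,6)O 3/5 ✓ · (2,7)O 2/2 ✓
Row 3: (3,1)O 1/2 ✓ · (3,3)O 3/5 ✓ · (3,5)X 4/6 ✓
Row 4: (4,1)X 0/2 ✗ · (4,2)O 3/4 ✓ · (4,3)O 3/3 ✓ · (4,4)O 2/4 ✓ · (4,5)X 2/3 ✓ · (4,6)X 2/3 ✓ · (4,7)O 0/1 ✗
For instance (4,1) has only 0/2 same-type neighbors, below 1/4.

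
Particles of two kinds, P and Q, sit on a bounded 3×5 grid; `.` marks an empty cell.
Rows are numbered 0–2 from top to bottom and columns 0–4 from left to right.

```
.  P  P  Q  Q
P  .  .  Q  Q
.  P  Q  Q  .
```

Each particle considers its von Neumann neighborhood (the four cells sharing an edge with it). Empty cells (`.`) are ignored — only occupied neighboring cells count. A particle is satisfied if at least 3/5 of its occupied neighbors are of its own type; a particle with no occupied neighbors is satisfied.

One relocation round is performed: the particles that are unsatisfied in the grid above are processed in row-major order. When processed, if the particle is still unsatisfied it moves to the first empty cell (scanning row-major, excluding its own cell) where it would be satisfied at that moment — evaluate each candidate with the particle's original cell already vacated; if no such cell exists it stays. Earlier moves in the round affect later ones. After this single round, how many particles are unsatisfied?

0

Initially unsatisfied (in order): (0,2), (2,1), (2,2).
  (0,2) → (0,0).
  (2,1) → (1,1).
  (2,2): now satisfied by earlier moves; stays.
Resulting grid:
P P . Q Q
P P . Q Q
. . Q Q .
All satisfied now.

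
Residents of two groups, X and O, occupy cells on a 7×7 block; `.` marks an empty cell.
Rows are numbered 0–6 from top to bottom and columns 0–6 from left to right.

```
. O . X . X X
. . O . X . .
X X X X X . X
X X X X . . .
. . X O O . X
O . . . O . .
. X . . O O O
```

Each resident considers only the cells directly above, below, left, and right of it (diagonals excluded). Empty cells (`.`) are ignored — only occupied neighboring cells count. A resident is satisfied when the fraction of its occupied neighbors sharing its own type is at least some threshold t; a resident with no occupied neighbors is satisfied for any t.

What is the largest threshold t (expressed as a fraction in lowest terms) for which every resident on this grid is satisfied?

Row 0: (0,1)O — no occupied neighbors · (0,3)X — no occupied neighbors · (0,5)X 1/1 · (0,6)X 1/1
Row 1: (1,2)O 0/1 · (1,4)X 1/1
Row 2: (2,0)X 2/2 · (2,1)X 3/3 · (2,2)X 3/4 · (2,3)X 3/3 · (2,4)X 2/2 · (2,6)X — no occupied neighbors
Row 3: (3,0)X 2/2 · (3,1)X 3/3 · (3,2)X 4/4 · (3,3)X 2/3
Row 4: (4,2)X 1/2 · (4,3)O 1/3 · (4,4)O 2/2 · (4,6)X — no occupied neighbors
Row 5: (5,0)O — no occupied neighbors · (5,4)O 2/2
Row 6: (6,1)X — no occupied neighbors · (6,4)O 2/2 · (6,5)O 2/2 · (6,6)O 1/1
The smallest same-type fraction is 0/1 at (1,2), which reduces to 0/1. Any threshold above that leaves this resident unsatisfied.

0/1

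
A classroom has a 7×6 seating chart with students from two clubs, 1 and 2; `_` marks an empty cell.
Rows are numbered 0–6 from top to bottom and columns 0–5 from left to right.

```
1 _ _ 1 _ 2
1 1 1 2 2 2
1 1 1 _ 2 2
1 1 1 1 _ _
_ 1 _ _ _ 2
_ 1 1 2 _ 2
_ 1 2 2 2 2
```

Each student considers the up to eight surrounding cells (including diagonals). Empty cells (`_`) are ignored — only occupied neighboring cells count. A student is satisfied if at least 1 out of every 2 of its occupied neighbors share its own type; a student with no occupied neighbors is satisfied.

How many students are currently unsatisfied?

3

(0,0)1 2/2 ok
(0,3)1 1/3 unhappy
(0,5)2 2/2 ok
(1,0)1 4/4 ok
(1,1)1 6/6 ok
(1,2)1 4/5 ok
(1,3)2 2/5 unhappy
(1,4)2 5/6 ok
(1,5)2 4/4 ok
(2,0)1 5/5 ok
(2,1)1 8/8 ok
(2,2)1 6/7 ok
(2,4)2 4/5 ok
(2,5)2 3/3 ok
(3,0)1 4/4 ok
(3,1)1 6/6 ok
(3,2)1 5/5 ok
(3,3)1 2/3 ok
(4,1)1 5/5 ok
(4,5)2 1/1 ok
(5,1)1 3/4 ok
(5,2)1 3/6 ok
(5,3)2 3/4 ok
(5,5)2 3/3 ok
(6,1)1 2/3 ok
(6,2)2 2/5 unhappy
(6,3)2 3/4 ok
(6,4)2 4/4 ok
(6,5)2 2/2 ok
Unsatisfied: (0,3), (1,3), (6,2) — 3 in total.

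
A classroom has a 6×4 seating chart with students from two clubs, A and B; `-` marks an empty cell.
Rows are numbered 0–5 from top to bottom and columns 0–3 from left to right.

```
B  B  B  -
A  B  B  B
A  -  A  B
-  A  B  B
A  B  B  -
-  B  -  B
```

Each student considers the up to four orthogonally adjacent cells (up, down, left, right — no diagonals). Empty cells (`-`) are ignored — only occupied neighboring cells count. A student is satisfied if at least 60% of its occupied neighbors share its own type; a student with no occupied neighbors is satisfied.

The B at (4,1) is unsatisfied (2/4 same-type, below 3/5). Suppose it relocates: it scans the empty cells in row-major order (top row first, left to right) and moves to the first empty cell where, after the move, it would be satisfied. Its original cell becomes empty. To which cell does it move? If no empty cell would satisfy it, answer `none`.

Vacating (4,1). Empty cells in order:
  (0,3): 2/2 same-type → satisfied — stop here.

(0,3)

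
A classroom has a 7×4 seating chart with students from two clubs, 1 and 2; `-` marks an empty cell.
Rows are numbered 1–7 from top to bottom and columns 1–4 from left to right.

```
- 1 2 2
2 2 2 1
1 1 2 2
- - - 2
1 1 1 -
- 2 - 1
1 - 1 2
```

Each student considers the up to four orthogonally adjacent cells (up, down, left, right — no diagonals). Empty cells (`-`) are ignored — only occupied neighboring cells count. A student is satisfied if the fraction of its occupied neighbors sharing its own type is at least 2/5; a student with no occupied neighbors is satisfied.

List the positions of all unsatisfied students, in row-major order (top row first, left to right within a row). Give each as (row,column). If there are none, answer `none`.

(1,2), (2,4), (3,2), (6,2), (6,4), (7,3), (7,4)

Row 1: (1,2)1 0/2 not · (1,3)2 2/3 satisfied · (1,4)2 1/2 satisfied
Row 2: (2,1)2 1/2 satisfied · (2,2)2 2/4 satisfied · (2,3)2 3/4 satisfied · (2,4)1 0/3 not
Row 3: (3,1)1 1/2 satisfied · (3,2)1 1/3 not · (3,3)2 2/3 satisfied · (3,4)2 2/3 satisfied
Row 4: (4,4)2 1/1 satisfied
Row 5: (5,1)1 1/1 satisfied · (5,2)1 2/3 satisfied · (5,3)1 1/1 satisfied
Row 6: (6,2)2 0/1 not · (6,4)1 0/1 not
Row 7: (7,1)1 0/0 satisfied · (7,3)1 0/1 not · (7,4)2 0/2 not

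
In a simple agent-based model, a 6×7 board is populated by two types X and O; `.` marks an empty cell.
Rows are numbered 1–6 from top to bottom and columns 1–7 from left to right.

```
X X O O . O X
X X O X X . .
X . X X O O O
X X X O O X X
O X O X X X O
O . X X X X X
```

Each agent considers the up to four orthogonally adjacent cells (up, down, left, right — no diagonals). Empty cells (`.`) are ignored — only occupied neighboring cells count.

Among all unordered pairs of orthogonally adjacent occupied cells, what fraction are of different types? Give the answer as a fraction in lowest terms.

Scan each occupied cell's neighbors to the right and below so each pair is counted once.
Row 1: X(1,1)–X(1,2)= X(1,1)–X(2,1)= X(1,2)–O(1,3)≠ X(1,2)–X(2,2)= O(1,3)–O(1,4)= O(1,3)–O(2,3)= O(1,4)–X(2,4)≠ O(1,6)–X(1,7)≠  → 3/8 unlike.
Row 2: X(2,1)–X(2,2)= X(2,1)–X(3,1)= X(2,2)–O(2,3)≠ O(2,3)–X(2,4)≠ O(2,3)–X(3,3)≠ X(2,4)–X(2,5)= X(2,4)–X(3,4)= X(2,5)–O(3,5)≠  → 4/8 unlike.
Row 3: X(3,1)–X(4,1)= X(3,3)–X(3,4)= X(3,3)–X(4,3)= X(3,4)–O(3,5)≠ X(3,4)–O(4,4)≠ O(3,5)–O(3,6)= O(3,5)–O(4,5)= O(3,6)–O(3,7)= O(3,6)–X(4,6)≠ O(3,7)–X(4,7)≠  → 4/10 unlike.
Row 4: X(4,1)–X(4,2)= X(4,1)–O(5,1)≠ X(4,2)–X(4,3)= X(4,2)–X(5,2)= X(4,3)–O(4,4)≠ X(4,3)–O(5,3)≠ O(4,4)–O(4,5)= O(4,4)–X(5,4)≠ O(4,5)–X(4,6)≠ O(4,5)–X(5,5)≠ X(4,6)–X(4,7)= X(4,6)–X(5,6)= X(4,7)–O(5,7)≠  → 7/13 unlike.
Row 5: O(5,1)–X(5,2)≠ O(5,1)–O(6,1)= X(5,2)–O(5,3)≠ O(5,3)–X(5,4)≠ O(5,3)–X(6,3)≠ X(5,4)–X(5,5)= X(5,4)–X(6,4)= X(5,5)–X(5,6)= X(5,5)–X(6,5)= X(5,6)–O(5,7)≠ X(5,6)–X(6,6)= O(5,7)–X(6,7)≠  → 6/12 unlike.
Row 6: X(6,3)–X(6,4)= X(6,4)–X(6,5)= X(6,5)–X(6,6)= X(6,6)–X(6,7)=  → 0/4 unlike.
Total adjacent occupied pairs: 55; unlike-type pairs: 24.
24/55 is already in lowest terms.

24/55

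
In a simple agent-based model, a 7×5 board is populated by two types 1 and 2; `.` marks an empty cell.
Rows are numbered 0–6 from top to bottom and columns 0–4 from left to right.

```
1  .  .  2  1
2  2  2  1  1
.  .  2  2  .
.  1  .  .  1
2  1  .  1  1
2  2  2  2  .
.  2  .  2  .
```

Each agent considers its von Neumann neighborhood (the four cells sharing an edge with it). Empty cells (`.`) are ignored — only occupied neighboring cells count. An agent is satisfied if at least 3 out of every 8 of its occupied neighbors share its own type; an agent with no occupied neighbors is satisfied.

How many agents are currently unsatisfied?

Row 0: (0,0)1 0/1 unhappy · (0,3)2 0/2 unhappy · (0,4)1 1/2 ok
Row 1: (1,0)2 1/2 ok · (1,1)2 2/2 ok · (1,2)2 2/3 ok · (1,3)1 1/4 unhappy · (1,4)1 2/2 ok
Row 2: (2,2)2 2/2 ok · (2,3)2 1/2 ok
Row 3: (3,1)1 1/1 ok · (3,4)1 1/1 ok
Row 4: (4,0)2 1/2 ok · (4,1)1 1/3 unhappy · (4,3)1 1/2 ok · (4,4)1 2/2 ok
Row 5: (5,0)2 2/2 ok · (5,1)2 3/4 ok · (5,2)2 2/2 ok · (5,3)2 2/3 ok
Row 6: (6,1)2 1/1 ok · (6,3)2 1/1 ok
Unsatisfied: (0,0), (0,3), (1,3), (4,1) — 4 in total.

4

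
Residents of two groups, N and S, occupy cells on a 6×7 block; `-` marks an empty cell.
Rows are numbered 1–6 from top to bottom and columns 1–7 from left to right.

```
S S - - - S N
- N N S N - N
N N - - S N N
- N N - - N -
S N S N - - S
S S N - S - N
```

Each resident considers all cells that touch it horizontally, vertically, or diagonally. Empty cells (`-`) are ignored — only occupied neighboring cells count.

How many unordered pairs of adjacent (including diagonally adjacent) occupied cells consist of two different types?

Scan each occupied cell's neighbors to the right and below (and the two forward diagonals) so each pair is counted once.
Row 1: S(1,1)–S(1,2)= S(1,1)–N(2,2)≠ S(1,2)–N(2,2)≠ S(1,2)–N(2,3)≠ S(1,6)–N(1,7)≠ S(1,6)–N(2,7)≠ S(1,6)–N(2,5)≠ N(1,7)–N(2,7)=  → 6/8 unlike.
Row 2: N(2,2)–N(2,3)= N(2,2)–N(3,2)= N(2,2)–N(3,1)= N(2,3)–S(2,4)≠ N(2,3)–N(3,2)= S(2,4)–N(2,5)≠ S(2,4)–S(3,5)= N(2,5)–S(3,5)≠ N(2,5)–N(3,6)= N(2,7)–N(3,7)= N(2,7)–N(3,6)=  → 3/11 unlike.
Row 3: N(3,1)–N(3,2)= N(3,1)–N(4,2)= N(3,2)–N(4,2)= N(3,2)–N(4,3)= S(3,5)–N(3,6)≠ S(3,5)–N(4,6)≠ N(3,6)–N(3,7)= N(3,6)–N(4,6)= N(3,7)–N(4,6)=  → 2/9 unlike.
Row 4: N(4,2)–N(4,3)= N(4,2)–N(5,2)= N(4,2)–S(5,3)≠ N(4,2)–S(5,1)≠ N(4,3)–S(5,3)≠ N(4,3)–N(5,4)= N(4,3)–N(5,2)= N(4,6)–S(5,7)≠  → 4/8 unlike.
Row 5: S(5,1)–N(5,2)≠ S(5,1)–S(6,1)= S(5,1)–S(6,2)= N(5,2)–S(5,3)≠ N(5,2)–S(6,2)≠ N(5,2)–N(6,3)= N(5,2)–S(6,1)≠ S(5,3)–N(5,4)≠ S(5,3)–N(6,3)≠ S(5,3)–S(6,2)= N(5,4)–S(6,5)≠ N(5,4)–N(6,3)= S(5,7)–N(6,7)≠  → 8/13 unlike.
Row 6: S(6,1)–S(6,2)= S(6,2)–N(6,3)≠  → 1/2 unlike.
Total adjacent occupied pairs: 51; unlike-type pairs: 24.

24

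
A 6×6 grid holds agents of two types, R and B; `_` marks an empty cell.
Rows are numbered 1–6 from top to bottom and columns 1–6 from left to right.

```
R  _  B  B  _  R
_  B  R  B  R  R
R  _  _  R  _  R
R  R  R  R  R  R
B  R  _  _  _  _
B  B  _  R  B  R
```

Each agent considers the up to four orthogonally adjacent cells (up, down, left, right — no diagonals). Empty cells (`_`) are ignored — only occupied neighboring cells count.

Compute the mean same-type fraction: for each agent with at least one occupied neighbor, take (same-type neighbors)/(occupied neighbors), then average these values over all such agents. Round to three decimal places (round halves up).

Row 1: (1,1)R — no occupied neighbors · (1,3)B 1/2 · (1,4)B 2/2 · (1,6)R 1/1
Row 2: (2,2)B 0/1 · (2,3)R 0/3 · (2,4)B 1/4 · (2,5)R 1/2 · (2,6)R 3/3
Row 3: (3,1)R 1/1 · (3,4)R 1/2 · (3,6)R 2/2
Row 4: (4,1)R 2/3 · (4,2)R 3/3 · (4,3)R 2/2 · (4,4)R 3/3 · (4,5)R 2/2 · (4,6)R 2/2
Row 5: (5,1)B 1/3 · (5,2)R 1/3
Row 6: (6,1)B 2/2 · (6,2)B 1/2 · (6,4)R 0/1 · (6,5)B 0/2 · (6,6)R 0/1
Sum over 24 agents: 1/2 + 2/2 + 1/1 + 0/1 + 0/3 + 1/4 + 1/2 + 3/3 + 1/1 + 1/2 + 2/2 + 2/3 + 3/3 + 2/2 + 3/3 + 2/2 + 2/2 + 1/3 + 1/3 + 2/2 + 1/2 + 0/1 + 0/2 + 0/1 = 175/12; mean = 175/12 ÷ 24 = 175/288 = 0.607638… → 0.608.

0.608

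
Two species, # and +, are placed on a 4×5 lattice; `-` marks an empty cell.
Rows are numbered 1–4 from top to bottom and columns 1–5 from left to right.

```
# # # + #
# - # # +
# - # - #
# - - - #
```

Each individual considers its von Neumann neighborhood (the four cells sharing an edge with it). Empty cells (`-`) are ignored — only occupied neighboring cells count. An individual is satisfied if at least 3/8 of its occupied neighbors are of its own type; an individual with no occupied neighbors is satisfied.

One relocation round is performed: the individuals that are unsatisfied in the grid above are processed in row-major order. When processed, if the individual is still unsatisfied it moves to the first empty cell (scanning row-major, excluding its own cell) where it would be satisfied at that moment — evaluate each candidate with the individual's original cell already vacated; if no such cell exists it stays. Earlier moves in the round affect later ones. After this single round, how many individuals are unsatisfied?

0

Initially unsatisfied (in order): (1,4), (1,5), (2,4), (2,5).
  (1,4): no empty cell satisfies it; stays.
  (1,5) → (2,2).
  (2,4) → (3,2).
  (2,5) → (1,5).
Resulting grid:
# # # + +
# # # - -
# # # - #
# - - - #
All satisfied now.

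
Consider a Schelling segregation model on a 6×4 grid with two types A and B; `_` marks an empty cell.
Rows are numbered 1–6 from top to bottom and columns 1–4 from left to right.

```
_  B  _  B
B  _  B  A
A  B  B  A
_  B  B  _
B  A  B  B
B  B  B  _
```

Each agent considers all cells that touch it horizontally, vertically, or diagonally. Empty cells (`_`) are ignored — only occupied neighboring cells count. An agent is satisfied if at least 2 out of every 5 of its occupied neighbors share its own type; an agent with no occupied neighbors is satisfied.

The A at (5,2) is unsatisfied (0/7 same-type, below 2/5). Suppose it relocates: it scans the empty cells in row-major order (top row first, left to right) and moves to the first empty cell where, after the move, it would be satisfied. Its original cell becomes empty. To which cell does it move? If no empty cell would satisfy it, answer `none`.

Vacating (5,2). Empty cells in order:
  (1,1): 0/2 same-type → still unsatisfied.
  (1,3): 1/4 same-type → still unsatisfied.
  (2,2): 1/6 same-type → still unsatisfied.
  (4,1): 1/4 same-type → still unsatisfied.
  (4,4): 1/5 same-type → still unsatisfied.
  (6,4): 0/3 same-type → still unsatisfied.

none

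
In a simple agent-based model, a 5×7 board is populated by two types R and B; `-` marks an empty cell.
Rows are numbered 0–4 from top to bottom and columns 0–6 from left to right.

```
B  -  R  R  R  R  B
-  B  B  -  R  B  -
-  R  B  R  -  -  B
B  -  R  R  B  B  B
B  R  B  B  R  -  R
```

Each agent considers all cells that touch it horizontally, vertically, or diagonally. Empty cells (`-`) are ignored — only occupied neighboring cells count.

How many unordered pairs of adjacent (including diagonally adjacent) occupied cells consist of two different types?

Scan each occupied cell's neighbors to the right and below (and the two forward diagonals) so each pair is counted once.
Row 0: B(0,0)–B(1,1)= R(0,2)–R(0,3)= R(0,2)–B(1,2)≠ R(0,2)–B(1,1)≠ R(0,3)–R(0,4)= R(0,3)–R(1,4)= R(0,3)–B(1,2)≠ R(0,4)–R(0,5)= R(0,4)–R(1,4)= R(0,4)–B(1,5)≠ R(0,5)–B(0,6)≠ R(0,5)–B(1,5)≠ R(0,5)–R(1,4)= B(0,6)–B(1,5)=  → 6/14 unlike.
Row 1: B(1,1)–B(1,2)= B(1,1)–R(2,1)≠ B(1,1)–B(2,2)= B(1,2)–B(2,2)= B(1,2)–R(2,3)≠ B(1,2)–R(2,1)≠ R(1,4)–B(1,5)≠ R(1,4)–R(2,3)= B(1,5)–B(2,6)=  → 4/9 unlike.
Row 2: R(2,1)–B(2,2)≠ R(2,1)–R(3,2)= R(2,1)–B(3,0)≠ B(2,2)–R(2,3)≠ B(2,2)–R(3,2)≠ B(2,2)–R(3,3)≠ R(2,3)–R(3,3)= R(2,3)–B(3,4)≠ R(2,3)–R(3,2)= B(2,6)–B(3,6)= B(2,6)–B(3,5)=  → 6/11 unlike.
Row 3: B(3,0)–B(4,0)= B(3,0)–R(4,1)≠ R(3,2)–R(3,3)= R(3,2)–B(4,2)≠ R(3,2)–B(4,3)≠ R(3,2)–R(4,1)= R(3,3)–B(3,4)≠ R(3,3)–B(4,3)≠ R(3,3)–R(4,4)= R(3,3)–B(4,2)≠ B(3,4)–B(3,5)= B(3,4)–R(4,4)≠ B(3,4)–B(4,3)= B(3,5)–B(3,6)= B(3,5)–R(4,6)≠ B(3,5)–R(4,4)≠ B(3,6)–R(4,6)≠  → 10/17 unlike.
Row 4: B(4,0)–R(4,1)≠ R(4,1)–B(4,2)≠ B(4,2)–B(4,3)= B(4,3)–R(4,4)≠  → 3/4 unlike.
Total adjacent occupied pairs: 55; unlike-type pairs: 29.

29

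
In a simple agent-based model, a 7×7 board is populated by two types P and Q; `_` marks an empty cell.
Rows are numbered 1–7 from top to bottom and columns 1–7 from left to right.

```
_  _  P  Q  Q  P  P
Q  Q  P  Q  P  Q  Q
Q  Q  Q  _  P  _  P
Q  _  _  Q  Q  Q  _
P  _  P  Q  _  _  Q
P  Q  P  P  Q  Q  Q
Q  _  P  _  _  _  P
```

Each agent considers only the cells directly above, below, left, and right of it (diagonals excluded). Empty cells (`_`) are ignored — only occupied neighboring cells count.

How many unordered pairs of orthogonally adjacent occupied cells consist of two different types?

20

Scan each occupied cell's neighbors to the right and below so each pair is counted once.
From row 1: 5 unlike of 9 pairs (running 5/9).
From row 2: 6 unlike of 11 pairs (running 11/20).
From row 3: 1 unlike of 4 pairs (running 12/24).
From row 4: 1 unlike of 4 pairs (running 13/28).
From row 5: 2 unlike of 5 pairs (running 15/33).
From row 6: 5 unlike of 9 pairs (running 20/42).
Total adjacent occupied pairs: 42; unlike-type pairs: 20.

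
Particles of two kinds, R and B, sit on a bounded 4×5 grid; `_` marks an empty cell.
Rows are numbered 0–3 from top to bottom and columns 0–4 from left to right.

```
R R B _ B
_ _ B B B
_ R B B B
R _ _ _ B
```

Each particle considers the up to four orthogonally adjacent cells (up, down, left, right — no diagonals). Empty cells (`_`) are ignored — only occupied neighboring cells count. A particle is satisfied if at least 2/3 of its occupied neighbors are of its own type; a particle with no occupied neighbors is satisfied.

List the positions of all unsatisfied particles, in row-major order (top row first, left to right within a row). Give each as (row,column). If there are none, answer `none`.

(0,1), (0,2), (2,1)

(0,0)R 1/1 ✓
(0,1)R 1/2 ✗
(0,2)B 1/2 ✗
(0,4)B 1/1 ✓
(1,2)B 3/3 ✓
(1,3)B 3/3 ✓
(1,4)B 3/3 ✓
(2,1)R 0/1 ✗
(2,2)B 2/3 ✓
(2,3)B 3/3 ✓
(2,4)B 3/3 ✓
(3,0)R 0/0 ✓
(3,4)B 1/1 ✓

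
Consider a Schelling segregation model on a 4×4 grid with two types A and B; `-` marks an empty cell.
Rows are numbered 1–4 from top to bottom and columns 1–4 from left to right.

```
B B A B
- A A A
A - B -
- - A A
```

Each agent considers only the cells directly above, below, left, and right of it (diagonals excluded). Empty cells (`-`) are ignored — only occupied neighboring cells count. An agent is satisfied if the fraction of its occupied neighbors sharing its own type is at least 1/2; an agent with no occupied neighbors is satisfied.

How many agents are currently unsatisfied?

Row 1: (1,1)B 1/1 ✓ · (1,2)B 1/3 ✗ · (1,3)A 1/3 ✗ · (1,4)B 0/2 ✗
Row 2: (2,2)A 1/2 ✓ · (2,3)A 3/4 ✓ · (2,4)A 1/2 ✓
Row 3: (3,1)A 0/0 ✓ · (3,3)B 0/2 ✗
Row 4: (4,3)A 1/2 ✓ · (4,4)A 1/1 ✓
Unsatisfied: (1,2), (1,3), (1,4), (3,3) — 4 in total.

4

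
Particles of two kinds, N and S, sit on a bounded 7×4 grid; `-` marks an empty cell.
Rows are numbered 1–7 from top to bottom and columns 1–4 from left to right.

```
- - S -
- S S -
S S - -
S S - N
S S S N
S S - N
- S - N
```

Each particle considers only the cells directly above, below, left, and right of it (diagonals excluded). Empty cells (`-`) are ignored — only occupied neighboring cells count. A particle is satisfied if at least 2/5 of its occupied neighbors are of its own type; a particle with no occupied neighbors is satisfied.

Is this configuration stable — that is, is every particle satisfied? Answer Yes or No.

Row 1: (1,3)S 1/1 satisfied
Row 2: (2,2)S 2/2 satisfied · (2,3)S 2/2 satisfied
Row 3: (3,1)S 2/2 satisfied · (3,2)S 3/3 satisfied
Row 4: (4,1)S 3/3 satisfied · (4,2)S 3/3 satisfied · (4,4)N 1/1 satisfied
Row 5: (5,1)S 3/3 satisfied · (5,2)S 4/4 satisfied · (5,3)S 1/2 satisfied · (5,4)N 2/3 satisfied
Row 6: (6,1)S 2/2 satisfied · (6,2)S 3/3 satisfied · (6,4)N 2/2 satisfied
Row 7: (7,2)S 1/1 satisfied · (7,4)N 1/1 satisfied
All meet the threshold, so the configuration is stable.

Yes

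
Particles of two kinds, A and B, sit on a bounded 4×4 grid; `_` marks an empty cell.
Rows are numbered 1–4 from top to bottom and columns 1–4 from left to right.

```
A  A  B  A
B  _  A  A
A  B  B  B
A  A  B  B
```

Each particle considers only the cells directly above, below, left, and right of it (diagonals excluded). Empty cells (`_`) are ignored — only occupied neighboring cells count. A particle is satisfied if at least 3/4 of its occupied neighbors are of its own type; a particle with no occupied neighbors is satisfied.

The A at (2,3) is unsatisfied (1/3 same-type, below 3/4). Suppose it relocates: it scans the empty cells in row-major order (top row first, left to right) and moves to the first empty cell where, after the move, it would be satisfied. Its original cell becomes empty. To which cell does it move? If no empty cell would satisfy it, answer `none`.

none

Vacating (2,3). Empty cells in order:
  (2,2): 1/3 same-type → still unsatisfied.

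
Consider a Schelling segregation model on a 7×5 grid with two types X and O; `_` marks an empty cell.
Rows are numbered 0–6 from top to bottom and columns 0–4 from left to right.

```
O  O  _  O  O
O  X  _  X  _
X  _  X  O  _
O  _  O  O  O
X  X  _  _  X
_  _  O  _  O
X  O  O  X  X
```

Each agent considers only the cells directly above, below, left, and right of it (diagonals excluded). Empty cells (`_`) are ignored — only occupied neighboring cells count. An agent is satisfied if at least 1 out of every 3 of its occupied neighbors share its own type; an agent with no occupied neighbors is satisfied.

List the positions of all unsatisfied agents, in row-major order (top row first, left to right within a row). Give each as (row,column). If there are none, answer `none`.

(1,1), (1,3), (2,0), (2,2), (3,0), (4,4), (5,4), (6,0)

(0,0)O 2/2 ✓
(0,1)O 1/2 ✓
(0,3)O 1/2 ✓
(0,4)O 1/1 ✓
(1,0)O 1/3 ✓
(1,1)X 0/2 ✗
(1,3)X 0/2 ✗
(2,0)X 0/2 ✗
(2,2)X 0/2 ✗
(2,3)O 1/3 ✓
(3,0)O 0/2 ✗
(3,2)O 1/2 ✓
(3,3)O 3/3 ✓
(3,4)O 1/2 ✓
(4,0)X 1/2 ✓
(4,1)X 1/1 ✓
(4,4)X 0/2 ✗
(5,2)O 1/1 ✓
(5,4)O 0/2 ✗
(6,0)X 0/1 ✗
(6,1)O 1/2 ✓
(6,2)O 2/3 ✓
(6,3)X 1/2 ✓
(6,4)X 1/2 ✓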